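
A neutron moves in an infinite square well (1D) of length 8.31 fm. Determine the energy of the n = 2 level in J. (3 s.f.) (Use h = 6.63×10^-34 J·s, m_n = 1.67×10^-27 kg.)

For an infinite well E_n = n²h²/(8m_nL²), so E_1 = h²/(8m_nL²) = (6.63×10^-34)²/(8·1.67×10^-27·(8.31×10^-15 m)²) = 4.765×10^-13 J.
Then E_2 = 2²·E_1 = 4·4.765×10^-13 J = 1.91×10^-12 J.

E_2 = 1.91×10^-12 J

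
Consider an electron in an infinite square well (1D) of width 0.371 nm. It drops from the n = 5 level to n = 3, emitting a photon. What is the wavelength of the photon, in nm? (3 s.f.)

λ = 28.4 nm

E_1 = h²/(8m_eL²) = 4.377×10^-19 J, so ΔE = (5² − 3²)E_1 = 7.003×10^-18 J.
λ = hc/ΔE = (6.626×10^-34·2.998×10^8)/7.003×10^-18 = 2.84×10^-8 m = 28.4 nm.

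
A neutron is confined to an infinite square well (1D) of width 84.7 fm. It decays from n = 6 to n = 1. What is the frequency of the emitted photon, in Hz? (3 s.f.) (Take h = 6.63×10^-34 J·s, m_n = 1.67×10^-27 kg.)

f = 2.42×10^20 Hz

E_1 = h²/(8m_nL²) = 4.586×10^-15 J and ΔE = (6² − 1²)E_1 = 1.605×10^-13 J.
f = ΔE/h = 1.605×10^-13/6.63×10^-34 = 2.42×10^20 Hz.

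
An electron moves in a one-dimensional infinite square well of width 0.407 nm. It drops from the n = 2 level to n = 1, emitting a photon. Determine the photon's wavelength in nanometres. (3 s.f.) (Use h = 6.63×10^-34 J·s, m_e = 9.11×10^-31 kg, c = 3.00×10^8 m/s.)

E_1 = h²/(8m_eL²) = 3.641×10^-19 J, so ΔE = (2² − 1²)E_1 = 1.092×10^-18 J.
λ = hc/ΔE = (6.63×10^-34·3.00×10^8)/1.092×10^-18 = 1.82×10^-7 m = 182 nm.

λ = 182 nm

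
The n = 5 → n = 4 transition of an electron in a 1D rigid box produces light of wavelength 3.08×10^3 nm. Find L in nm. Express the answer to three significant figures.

L = 2.90 nm

The photon carries ΔE = hc/λ = 6.626×10^-34·2.998×10^8/3.08×10^-6 m = 6.450×10^-20 J.
Since ΔE = (5² − 4²)E_1, E_1 = 7.167×10^-21 J, and L = h/√(8m_eE_1) = 2.90×10^-9 m = 2.90 nm.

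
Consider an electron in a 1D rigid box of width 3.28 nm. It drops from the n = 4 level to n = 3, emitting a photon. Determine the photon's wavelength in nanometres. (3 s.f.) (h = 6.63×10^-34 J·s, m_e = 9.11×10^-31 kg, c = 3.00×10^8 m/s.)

λ = 5.07×10^3 nm

E_1 = h²/(8m_eL²) = 5.606×10^-21 J, so ΔE = (4² − 3²)E_1 = 3.924×10^-20 J.
λ = hc/ΔE = (6.63×10^-34·3.00×10^8)/3.924×10^-20 = 5.07×10^-6 m = 5.07×10^3 nm.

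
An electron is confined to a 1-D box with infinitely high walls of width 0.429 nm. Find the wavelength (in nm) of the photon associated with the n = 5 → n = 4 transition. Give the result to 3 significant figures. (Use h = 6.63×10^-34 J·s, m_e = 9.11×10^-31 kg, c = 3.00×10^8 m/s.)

E_1 = h²/(8m_eL²) = 3.277×10^-19 J, so ΔE = (5² − 4²)E_1 = 2.949×10^-18 J.
λ = hc/ΔE = (6.63×10^-34·3.00×10^8)/2.949×10^-18 = 6.74×10^-8 m = 67.4 nm.

λ = 67.4 nm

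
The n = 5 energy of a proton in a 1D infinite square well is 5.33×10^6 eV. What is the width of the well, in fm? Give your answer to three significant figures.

From E_n = n²h²/(8m_pL²), L = n·h/√(8m_pE_n).
E_5 = 5.33×10^6 eV = 8.539×10^-13 J, so L = 5·6.626×10^-34/√(8·1.673×10^-27·8.539×10^-13) = 3.10×10^-14 m = 31.0 fm.

L = 31.0 fm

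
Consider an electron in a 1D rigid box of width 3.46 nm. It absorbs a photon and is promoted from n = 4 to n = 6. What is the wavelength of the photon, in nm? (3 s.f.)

λ = 1.97×10^3 nm

E_1 = h²/(8m_eL²) = 5.033×10^-21 J, so ΔE = (6² − 4²)E_1 = 1.007×10^-19 J.
λ = hc/ΔE = (6.626×10^-34·2.998×10^8)/1.007×10^-19 = 1.97×10^-6 m = 1.97×10^3 nm.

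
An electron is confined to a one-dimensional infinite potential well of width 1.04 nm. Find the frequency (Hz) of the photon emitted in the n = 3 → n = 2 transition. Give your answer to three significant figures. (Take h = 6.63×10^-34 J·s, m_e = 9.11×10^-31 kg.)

E_1 = h²/(8m_eL²) = 5.576×10^-20 J and ΔE = (3² − 2²)E_1 = 2.788×10^-19 J.
f = ΔE/h = 2.788×10^-19/6.63×10^-34 = 4.21×10^14 Hz.

f = 4.21×10^14 Hz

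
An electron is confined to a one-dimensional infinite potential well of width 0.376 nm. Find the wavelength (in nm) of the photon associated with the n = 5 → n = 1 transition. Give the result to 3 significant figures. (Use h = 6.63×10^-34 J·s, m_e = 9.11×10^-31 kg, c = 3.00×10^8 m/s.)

λ = 19.4 nm

E_1 = h²/(8m_eL²) = 4.266×10^-19 J, so ΔE = (5² − 1²)E_1 = 1.024×10^-17 J.
λ = hc/ΔE = (6.63×10^-34·3.00×10^8)/1.024×10^-17 = 1.94×10^-8 m = 19.4 nm.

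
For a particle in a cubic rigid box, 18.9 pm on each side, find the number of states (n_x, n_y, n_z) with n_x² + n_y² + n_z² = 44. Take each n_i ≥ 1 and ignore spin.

degeneracy = 3

The level has n_x² + n_y² + n_z² = 44. The ordered positive-integer solutions are (2, 2, 6), (2, 6, 2), (6, 2, 2).
That gives 3 states.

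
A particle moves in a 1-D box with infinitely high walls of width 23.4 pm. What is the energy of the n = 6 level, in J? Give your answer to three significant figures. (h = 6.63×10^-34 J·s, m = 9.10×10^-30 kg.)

For an infinite well E_n = n²h²/(8mL²), so E_1 = h²/(8mL²) = (6.63×10^-34)²/(8·9.10×10^-30·(2.34×10^-11 m)²) = 1.103×10^-17 J.
Then E_6 = 6²·E_1 = 36·1.103×10^-17 J = 3.97×10^-16 J.

E_6 = 3.97×10^-16 J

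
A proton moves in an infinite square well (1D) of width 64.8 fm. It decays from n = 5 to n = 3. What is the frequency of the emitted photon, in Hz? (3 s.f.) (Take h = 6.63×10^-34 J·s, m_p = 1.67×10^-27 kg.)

f = 1.89×10^20 Hz

E_1 = h²/(8m_pL²) = 7.836×10^-15 J and ΔE = (5² − 3²)E_1 = 1.254×10^-13 J.
f = ΔE/h = 1.254×10^-13/6.63×10^-34 = 1.89×10^20 Hz.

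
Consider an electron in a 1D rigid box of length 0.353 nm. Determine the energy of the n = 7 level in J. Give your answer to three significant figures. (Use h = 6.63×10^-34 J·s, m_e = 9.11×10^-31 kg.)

E_7 = 2.37×10^-17 J

For an infinite well E_n = n²h²/(8m_eL²), so E_1 = h²/(8m_eL²) = (6.63×10^-34)²/(8·9.11×10^-31·(3.53×10^-10 m)²) = 4.840×10^-19 J.
Then E_7 = 7²·E_1 = 49·4.840×10^-19 J = 2.37×10^-17 J.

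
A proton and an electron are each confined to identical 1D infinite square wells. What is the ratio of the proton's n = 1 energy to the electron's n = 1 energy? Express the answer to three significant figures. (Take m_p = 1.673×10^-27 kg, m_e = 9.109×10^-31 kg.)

5.44×10^-4

E_n ∝ 1/m at fixed n and L, so the ratio is m_e/m_p = 9.109×10^-31/1.673×10^-27 = 5.44×10^-4.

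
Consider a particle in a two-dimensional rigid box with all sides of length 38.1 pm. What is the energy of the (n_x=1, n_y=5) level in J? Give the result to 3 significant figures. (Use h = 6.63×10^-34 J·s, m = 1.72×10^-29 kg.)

For a 2D rectangular well E = (h²/8m)·Σ n_i²/L_i² = (6.63×10^-34)²/(8·1.72×10^-29) · [1²/(38.1 pm)² + 5²/(38.1 pm)²].
Evaluating gives E = 5.72×10^-17 J.

E = 5.72×10^-17 J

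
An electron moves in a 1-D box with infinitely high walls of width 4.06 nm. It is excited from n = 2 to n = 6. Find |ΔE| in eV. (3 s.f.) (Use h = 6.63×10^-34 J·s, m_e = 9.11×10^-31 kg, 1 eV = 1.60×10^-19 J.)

E_1 = h²/(8m_eL²) = 3.659×10^-21 J.
|ΔE| = |2² − 6²|·E_1 = 32·3.659×10^-21 J = 1.171×10^-19 J = 0.732 eV.

|ΔE| = 0.732 eV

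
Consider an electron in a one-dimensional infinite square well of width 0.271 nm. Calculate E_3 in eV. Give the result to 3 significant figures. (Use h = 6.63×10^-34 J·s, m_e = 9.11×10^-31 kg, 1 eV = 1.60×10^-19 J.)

E_3 = 46.2 eV

For an infinite well E_n = n²h²/(8m_eL²), so E_1 = h²/(8m_eL²) = (6.63×10^-34)²/(8·9.11×10^-31·(2.71×10^-10 m)²) = 8.213×10^-19 J.
Then E_3 = 3²·E_1 = 9·8.213×10^-19 J = 7.392×10^-18 J.
Converting, E_3 = 7.392×10^-18 J / (1.60×10^-19 J/eV) = 46.2 eV.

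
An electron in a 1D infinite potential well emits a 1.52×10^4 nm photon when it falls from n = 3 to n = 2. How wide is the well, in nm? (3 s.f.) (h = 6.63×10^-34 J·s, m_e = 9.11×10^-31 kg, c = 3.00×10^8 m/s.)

The photon carries ΔE = hc/λ = 6.63×10^-34·3.00×10^8/1.52×10^-5 m = 1.309×10^-20 J.
Since ΔE = (3² − 2²)E_1, E_1 = 2.618×10^-21 J, and L = h/√(8m_eE_1) = 4.80×10^-9 m = 4.80 nm.

L = 4.80 nm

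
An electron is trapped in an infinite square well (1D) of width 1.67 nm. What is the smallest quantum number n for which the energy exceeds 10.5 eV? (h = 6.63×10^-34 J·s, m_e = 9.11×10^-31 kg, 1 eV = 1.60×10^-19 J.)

E_1 = h²/(8m_eL²) = 2.163×10^-20 J = 0.1352 eV.
Need n² > 10.5/0.1352 = 77.66, i.e. n > 8.812.
The smallest integer satisfying this is n = 9.

n = 9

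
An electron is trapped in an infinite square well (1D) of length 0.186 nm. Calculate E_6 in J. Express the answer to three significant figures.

For an infinite well E_n = n²h²/(8m_eL²), so E_1 = h²/(8m_eL²) = (6.626×10^-34)²/(8·9.109×10^-31·(1.86×10^-10 m)²) = 1.741×10^-18 J.
Then E_6 = 6²·E_1 = 36·1.741×10^-18 J = 6.27×10^-17 J.

E_6 = 6.27×10^-17 J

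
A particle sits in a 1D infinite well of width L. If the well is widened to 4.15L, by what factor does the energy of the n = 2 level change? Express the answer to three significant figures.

E_n ∝ 1/L², so the energy scales by 1/4.15² = 0.0581.

0.0581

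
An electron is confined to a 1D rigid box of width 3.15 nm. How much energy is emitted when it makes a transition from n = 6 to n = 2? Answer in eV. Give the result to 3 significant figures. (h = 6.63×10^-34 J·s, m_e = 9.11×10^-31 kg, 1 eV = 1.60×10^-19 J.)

|ΔE| = 1.22 eV

E_1 = h²/(8m_eL²) = 6.079×10^-21 J.
|ΔE| = |6² − 2²|·E_1 = 32·6.079×10^-21 J = 1.945×10^-19 J = 1.22 eV.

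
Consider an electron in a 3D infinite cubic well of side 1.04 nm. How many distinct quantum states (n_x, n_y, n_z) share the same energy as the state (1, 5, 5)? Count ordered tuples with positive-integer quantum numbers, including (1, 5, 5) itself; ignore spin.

degeneracy = 6

The level has n_x² + n_y² + n_z² = 51. The ordered positive-integer solutions are (1, 1, 7), (1, 5, 5), (1, 7, 1), (5, 1, 5), (5, 5, 1), (7, 1, 1).
That gives 6 states.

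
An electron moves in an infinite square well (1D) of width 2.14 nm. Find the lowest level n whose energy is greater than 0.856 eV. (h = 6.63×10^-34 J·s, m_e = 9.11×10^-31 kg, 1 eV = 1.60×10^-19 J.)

E_1 = h²/(8m_eL²) = 1.317×10^-20 J = 0.08231 eV.
Need n² > 0.856/0.08231 = 10.40, i.e. n > 3.225.
The smallest integer satisfying this is n = 4.

n = 4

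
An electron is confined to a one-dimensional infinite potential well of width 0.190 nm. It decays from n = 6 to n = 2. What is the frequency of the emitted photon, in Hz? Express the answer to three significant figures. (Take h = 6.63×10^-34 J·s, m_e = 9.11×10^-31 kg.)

E_1 = h²/(8m_eL²) = 1.671×10^-18 J and ΔE = (6² − 2²)E_1 = 5.347×10^-17 J.
f = ΔE/h = 5.347×10^-17/6.63×10^-34 = 8.06×10^16 Hz.

f = 8.06×10^16 Hz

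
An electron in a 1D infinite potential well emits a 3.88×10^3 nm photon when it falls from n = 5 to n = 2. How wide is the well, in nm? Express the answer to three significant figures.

The photon carries ΔE = hc/λ = 6.626×10^-34·2.998×10^8/3.88×10^-6 m = 5.120×10^-20 J.
Since ΔE = (5² − 2²)E_1, E_1 = 2.438×10^-21 J, and L = h/√(8m_eE_1) = 4.97×10^-9 m = 4.97 nm.

L = 4.97 nm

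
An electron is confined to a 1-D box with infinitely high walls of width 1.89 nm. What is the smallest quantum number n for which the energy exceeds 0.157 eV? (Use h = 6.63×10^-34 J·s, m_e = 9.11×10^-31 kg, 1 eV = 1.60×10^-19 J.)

n = 2

E_1 = h²/(8m_eL²) = 1.688×10^-20 J = 0.1055 eV.
Need n² > 0.157/0.1055 = 1.488, i.e. n > 1.220.
The smallest integer satisfying this is n = 2.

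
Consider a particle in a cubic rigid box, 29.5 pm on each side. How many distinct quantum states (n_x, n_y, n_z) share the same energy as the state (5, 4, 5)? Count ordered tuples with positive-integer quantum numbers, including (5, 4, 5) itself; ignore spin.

degeneracy = 12

The level has n_x² + n_y² + n_z² = 66. The ordered positive-integer solutions are (1, 1, 8), (1, 4, 7), (1, 7, 4), (1, 8, 1), (4, 1, 7), (4, 5, 5), (4, 7, 1), (5, 4, 5), (5, 5, 4), (7, 1, 4), (7, 4, 1), (8, 1, 1).
That gives 12 states.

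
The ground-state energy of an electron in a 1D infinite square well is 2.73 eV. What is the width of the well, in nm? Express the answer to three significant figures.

From E_n = n²h²/(8m_eL²), L = n·h/√(8m_eE_n).
E_1 = 2.73 eV = 4.373×10^-19 J, so L = 1·6.626×10^-34/√(8·9.109×10^-31·4.373×10^-19) = 3.71×10^-10 m = 0.371 nm.

L = 0.371 nm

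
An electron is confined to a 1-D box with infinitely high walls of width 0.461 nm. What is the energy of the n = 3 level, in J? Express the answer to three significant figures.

For an infinite well E_n = n²h²/(8m_eL²), so E_1 = h²/(8m_eL²) = (6.626×10^-34)²/(8·9.109×10^-31·(4.61×10^-10 m)²) = 2.835×10^-19 J.
Then E_3 = 3²·E_1 = 9·2.835×10^-19 J = 2.55×10^-18 J.

E_3 = 2.55×10^-18 J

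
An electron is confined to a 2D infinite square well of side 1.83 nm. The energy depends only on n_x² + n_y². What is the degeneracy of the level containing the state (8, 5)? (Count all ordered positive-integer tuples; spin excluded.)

degeneracy = 2

The level has n_x² + n_y² = 89. The ordered positive-integer solutions are (5, 8), (8, 5).
That gives 2 states.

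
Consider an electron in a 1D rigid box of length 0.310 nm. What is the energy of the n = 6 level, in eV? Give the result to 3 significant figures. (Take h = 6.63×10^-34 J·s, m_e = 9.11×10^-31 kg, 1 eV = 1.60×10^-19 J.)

E_6 = 141 eV

For an infinite well E_n = n²h²/(8m_eL²), so E_1 = h²/(8m_eL²) = (6.63×10^-34)²/(8·9.11×10^-31·(3.10×10^-10 m)²) = 6.276×10^-19 J.
Then E_6 = 6²·E_1 = 36·6.276×10^-19 J = 2.259×10^-17 J.
Converting, E_6 = 2.259×10^-17 J / (1.60×10^-19 J/eV) = 141 eV.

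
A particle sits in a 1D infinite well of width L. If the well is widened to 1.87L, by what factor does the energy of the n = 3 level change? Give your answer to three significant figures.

0.286

E_n ∝ 1/L², so the energy scales by 1/1.87² = 0.286.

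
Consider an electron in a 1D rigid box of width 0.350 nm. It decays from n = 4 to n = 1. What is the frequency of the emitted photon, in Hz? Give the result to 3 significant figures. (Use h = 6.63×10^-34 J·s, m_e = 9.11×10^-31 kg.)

f = 1.11×10^16 Hz

E_1 = h²/(8m_eL²) = 4.924×10^-19 J and ΔE = (4² − 1²)E_1 = 7.386×10^-18 J.
f = ΔE/h = 7.386×10^-18/6.63×10^-34 = 1.11×10^16 Hz.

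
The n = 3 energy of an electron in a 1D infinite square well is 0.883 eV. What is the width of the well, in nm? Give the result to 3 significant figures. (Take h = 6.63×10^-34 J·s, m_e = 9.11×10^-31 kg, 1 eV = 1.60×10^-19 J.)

From E_n = n²h²/(8m_eL²), L = n·h/√(8m_eE_n).
E_3 = 0.883 eV = 1.413×10^-19 J, so L = 3·6.63×10^-34/√(8·9.11×10^-31·1.413×10^-19) = 1.96×10^-9 m = 1.96 nm.

L = 1.96 nm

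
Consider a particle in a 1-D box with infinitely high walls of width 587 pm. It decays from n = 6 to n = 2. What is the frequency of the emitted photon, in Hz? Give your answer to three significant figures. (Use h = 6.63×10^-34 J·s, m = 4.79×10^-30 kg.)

f = 1.61×10^15 Hz

E_1 = h²/(8mL²) = 3.329×10^-20 J and ΔE = (6² − 2²)E_1 = 1.065×10^-18 J.
f = ΔE/h = 1.065×10^-18/6.63×10^-34 = 1.61×10^15 Hz.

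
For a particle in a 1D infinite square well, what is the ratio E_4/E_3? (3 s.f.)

E_n ∝ n², so E_4/E_3 = 4²/3² = 16/9 = 1.78.

1.78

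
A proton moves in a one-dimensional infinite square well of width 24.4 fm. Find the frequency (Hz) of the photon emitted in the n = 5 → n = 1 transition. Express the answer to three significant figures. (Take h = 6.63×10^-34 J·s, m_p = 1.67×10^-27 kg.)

f = 2.00×10^21 Hz

E_1 = h²/(8m_pL²) = 5.526×10^-14 J and ΔE = (5² − 1²)E_1 = 1.326×10^-12 J.
f = ΔE/h = 1.326×10^-12/6.63×10^-34 = 2.00×10^21 Hz.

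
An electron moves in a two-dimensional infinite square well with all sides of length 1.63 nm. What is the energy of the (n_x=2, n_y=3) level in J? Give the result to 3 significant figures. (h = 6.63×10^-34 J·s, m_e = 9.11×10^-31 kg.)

E = 2.95×10^-19 J

For a 2D rectangular well E = (h²/8m_e)·Σ n_i²/L_i² = (6.63×10^-34)²/(8·9.11×10^-31) · [2²/(1.63 nm)² + 3²/(1.63 nm)²].
Evaluating gives E = 2.95×10^-19 J.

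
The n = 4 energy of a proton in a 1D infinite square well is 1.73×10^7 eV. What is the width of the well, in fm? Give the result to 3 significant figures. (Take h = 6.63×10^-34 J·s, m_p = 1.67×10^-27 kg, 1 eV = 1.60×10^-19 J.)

L = 13.8 fm

From E_n = n²h²/(8m_pL²), L = n·h/√(8m_pE_n).
E_4 = 1.73×10^7 eV = 2.768×10^-12 J, so L = 4·6.63×10^-34/√(8·1.67×10^-27·2.768×10^-12) = 1.38×10^-14 m = 13.8 fm.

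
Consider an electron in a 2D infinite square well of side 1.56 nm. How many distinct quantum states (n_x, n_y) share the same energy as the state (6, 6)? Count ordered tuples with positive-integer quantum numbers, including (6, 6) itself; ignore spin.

degeneracy = 1

The level has n_x² + n_y² = 72. The ordered positive-integer solutions are (6, 6).
That gives 1 state.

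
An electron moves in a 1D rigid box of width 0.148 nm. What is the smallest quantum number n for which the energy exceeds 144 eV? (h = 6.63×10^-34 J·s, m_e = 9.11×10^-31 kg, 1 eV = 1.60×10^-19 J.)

E_1 = h²/(8m_eL²) = 2.754×10^-18 J = 17.21 eV.
Need n² > 144/17.21 = 8.367, i.e. n > 2.893.
The smallest integer satisfying this is n = 3.

n = 3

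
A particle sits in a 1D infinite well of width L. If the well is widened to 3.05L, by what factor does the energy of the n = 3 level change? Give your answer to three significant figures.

0.107

E_n ∝ 1/L², so the energy scales by 1/3.05² = 0.107.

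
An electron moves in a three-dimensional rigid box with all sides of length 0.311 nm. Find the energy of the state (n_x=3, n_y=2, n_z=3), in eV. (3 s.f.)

For a 3D rectangular well E = (h²/8m_e)·Σ n_i²/L_i² = (6.626×10^-34)²/(8·9.109×10^-31) · [3²/(0.311 nm)² + 2²/(0.311 nm)² + 3²/(0.311 nm)²].
Evaluating gives E = 1.370×10^-17 J = 85.5 eV.

E = 85.5 eV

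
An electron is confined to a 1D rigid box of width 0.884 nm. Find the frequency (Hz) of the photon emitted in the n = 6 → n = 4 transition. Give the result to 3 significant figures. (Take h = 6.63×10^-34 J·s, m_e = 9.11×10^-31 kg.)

f = 2.33×10^15 Hz

E_1 = h²/(8m_eL²) = 7.718×10^-20 J and ΔE = (6² − 4²)E_1 = 1.544×10^-18 J.
f = ΔE/h = 1.544×10^-18/6.63×10^-34 = 2.33×10^15 Hz.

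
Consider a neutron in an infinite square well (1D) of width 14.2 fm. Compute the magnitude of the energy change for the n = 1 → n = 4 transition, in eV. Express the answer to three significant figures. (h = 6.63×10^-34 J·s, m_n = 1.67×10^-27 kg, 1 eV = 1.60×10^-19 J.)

E_1 = h²/(8m_nL²) = 1.632×10^-13 J.
|ΔE| = |1² − 4²|·E_1 = 15·1.632×10^-13 J = 2.448×10^-12 J = 1.53×10^7 eV.

|ΔE| = 1.53×10^7 eV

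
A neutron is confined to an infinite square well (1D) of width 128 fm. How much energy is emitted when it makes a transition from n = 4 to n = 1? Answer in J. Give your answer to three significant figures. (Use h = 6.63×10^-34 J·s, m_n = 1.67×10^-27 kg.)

E_1 = h²/(8m_nL²) = 2.008×10^-15 J.
|ΔE| = |4² − 1²|·E_1 = 15·2.008×10^-15 J = 3.01×10^-14 J.

|ΔE| = 3.01×10^-14 J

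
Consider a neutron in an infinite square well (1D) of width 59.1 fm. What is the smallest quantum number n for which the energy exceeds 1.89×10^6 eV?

n = 6

E_1 = h²/(8m_nL²) = 9.380×10^-15 J = 5.855×10^4 eV.
Need n² > 1.89×10^6/5.855×10^4 = 32.28, i.e. n > 5.682.
The smallest integer satisfying this is n = 6.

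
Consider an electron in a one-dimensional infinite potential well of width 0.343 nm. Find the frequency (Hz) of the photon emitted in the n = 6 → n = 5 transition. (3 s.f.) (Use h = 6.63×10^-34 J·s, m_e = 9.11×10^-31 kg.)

E_1 = h²/(8m_eL²) = 5.127×10^-19 J and ΔE = (6² − 5²)E_1 = 5.640×10^-18 J.
f = ΔE/h = 5.640×10^-18/6.63×10^-34 = 8.51×10^15 Hz.

f = 8.51×10^15 Hz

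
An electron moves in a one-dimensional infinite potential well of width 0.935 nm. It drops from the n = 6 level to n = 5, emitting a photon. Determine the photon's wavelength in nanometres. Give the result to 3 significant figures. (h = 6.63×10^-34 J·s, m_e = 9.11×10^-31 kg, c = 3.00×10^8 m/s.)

λ = 262 nm

E_1 = h²/(8m_eL²) = 6.899×10^-20 J, so ΔE = (6² − 5²)E_1 = 7.589×10^-19 J.
λ = hc/ΔE = (6.63×10^-34·3.00×10^8)/7.589×10^-19 = 2.62×10^-7 m = 262 nm.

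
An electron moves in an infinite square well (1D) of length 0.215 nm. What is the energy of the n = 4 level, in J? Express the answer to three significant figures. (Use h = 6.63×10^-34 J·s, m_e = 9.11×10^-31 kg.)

E_4 = 2.09×10^-17 J

For an infinite well E_n = n²h²/(8m_eL²), so E_1 = h²/(8m_eL²) = (6.63×10^-34)²/(8·9.11×10^-31·(2.15×10^-10 m)²) = 1.305×10^-18 J.
Then E_4 = 4²·E_1 = 16·1.305×10^-18 J = 2.09×10^-17 J.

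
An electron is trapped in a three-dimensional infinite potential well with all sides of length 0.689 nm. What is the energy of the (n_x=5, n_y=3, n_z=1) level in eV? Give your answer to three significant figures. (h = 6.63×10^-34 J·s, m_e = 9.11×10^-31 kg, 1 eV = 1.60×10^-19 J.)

For a 3D rectangular well E = (h²/8m_e)·Σ n_i²/L_i² = (6.63×10^-34)²/(8·9.11×10^-31) · [5²/(0.689 nm)² + 3²/(0.689 nm)² + 1²/(0.689 nm)²].
Evaluating gives E = 4.447×10^-18 J = 27.8 eV.

E = 27.8 eV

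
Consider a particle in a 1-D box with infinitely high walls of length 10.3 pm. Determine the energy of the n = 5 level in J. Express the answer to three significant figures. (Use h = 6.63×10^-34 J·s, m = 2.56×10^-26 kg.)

E_5 = 5.06×10^-19 J

For an infinite well E_n = n²h²/(8mL²), so E_1 = h²/(8mL²) = (6.63×10^-34)²/(8·2.56×10^-26·(1.03×10^-11 m)²) = 2.023×10^-20 J.
Then E_5 = 5²·E_1 = 25·2.023×10^-20 J = 5.06×10^-19 J.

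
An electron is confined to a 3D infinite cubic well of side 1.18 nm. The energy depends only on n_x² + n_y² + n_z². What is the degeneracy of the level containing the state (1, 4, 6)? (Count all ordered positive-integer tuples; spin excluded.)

degeneracy = 6

The level has n_x² + n_y² + n_z² = 53. The ordered positive-integer solutions are (1, 4, 6), (1, 6, 4), (4, 1, 6), (4, 6, 1), (6, 1, 4), (6, 4, 1).
That gives 6 states.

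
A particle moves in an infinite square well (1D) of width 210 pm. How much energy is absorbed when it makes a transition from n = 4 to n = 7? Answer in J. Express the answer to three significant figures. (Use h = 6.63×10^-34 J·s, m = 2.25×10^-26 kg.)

|ΔE| = 1.83×10^-21 J

E_1 = h²/(8mL²) = 5.538×10^-23 J.
|ΔE| = |4² − 7²|·E_1 = 33·5.538×10^-23 J = 1.83×10^-21 J.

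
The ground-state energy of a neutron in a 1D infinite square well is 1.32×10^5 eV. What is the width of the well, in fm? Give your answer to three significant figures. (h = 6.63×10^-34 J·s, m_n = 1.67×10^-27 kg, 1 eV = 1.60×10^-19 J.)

L = 39.5 fm

From E_n = n²h²/(8m_nL²), L = n·h/√(8m_nE_n).
E_1 = 1.32×10^5 eV = 2.112×10^-14 J, so L = 1·6.63×10^-34/√(8·1.67×10^-27·2.112×10^-14) = 3.95×10^-14 m = 39.5 fm.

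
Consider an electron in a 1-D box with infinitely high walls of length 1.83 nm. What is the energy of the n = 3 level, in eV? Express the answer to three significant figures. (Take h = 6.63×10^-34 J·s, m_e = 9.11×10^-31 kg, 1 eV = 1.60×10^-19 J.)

For an infinite well E_n = n²h²/(8m_eL²), so E_1 = h²/(8m_eL²) = (6.63×10^-34)²/(8·9.11×10^-31·(1.83×10^-9 m)²) = 1.801×10^-20 J.
Then E_3 = 3²·E_1 = 9·1.801×10^-20 J = 1.621×10^-19 J.
Converting, E_3 = 1.621×10^-19 J / (1.60×10^-19 J/eV) = 1.01 eV.

E_3 = 1.01 eV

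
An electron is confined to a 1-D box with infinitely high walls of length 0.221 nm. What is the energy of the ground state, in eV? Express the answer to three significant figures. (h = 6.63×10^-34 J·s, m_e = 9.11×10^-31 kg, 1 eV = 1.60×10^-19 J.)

For an infinite well E_n = n²h²/(8m_eL²), so E_1 = h²/(8m_eL²) = (6.63×10^-34)²/(8·9.11×10^-31·(2.21×10^-10 m)²) = 1.235×10^-18 J.
Converting, E_1 = 1.235×10^-18 J / (1.60×10^-19 J/eV) = 7.72 eV.

E_1 = 7.72 eV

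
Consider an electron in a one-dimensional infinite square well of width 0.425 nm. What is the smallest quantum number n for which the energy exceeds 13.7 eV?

E_1 = h²/(8m_eL²) = 3.336×10^-19 J = 2.082 eV.
Need n² > 13.7/2.082 = 6.580, i.e. n > 2.565.
The smallest integer satisfying this is n = 3.

n = 3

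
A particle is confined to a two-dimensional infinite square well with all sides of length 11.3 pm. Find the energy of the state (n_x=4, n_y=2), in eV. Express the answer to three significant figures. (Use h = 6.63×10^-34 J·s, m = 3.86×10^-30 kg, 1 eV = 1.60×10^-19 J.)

For a 2D rectangular well E = (h²/8m)·Σ n_i²/L_i² = (6.63×10^-34)²/(8·3.86×10^-30) · [4²/(11.3 pm)² + 2²/(11.3 pm)²].
Evaluating gives E = 2.230×10^-15 J = 1.39×10^4 eV.

E = 1.39×10^4 eV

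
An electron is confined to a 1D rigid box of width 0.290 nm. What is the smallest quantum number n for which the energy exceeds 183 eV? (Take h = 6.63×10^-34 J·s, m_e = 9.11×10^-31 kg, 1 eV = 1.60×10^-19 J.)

n = 7

E_1 = h²/(8m_eL²) = 7.172×10^-19 J = 4.483 eV.
Need n² > 183/4.483 = 40.82, i.e. n > 6.389.
The smallest integer satisfying this is n = 7.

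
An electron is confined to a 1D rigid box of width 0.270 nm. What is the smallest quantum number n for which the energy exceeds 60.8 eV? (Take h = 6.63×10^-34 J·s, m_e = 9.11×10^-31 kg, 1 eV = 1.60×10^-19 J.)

n = 4

E_1 = h²/(8m_eL²) = 8.274×10^-19 J = 5.171 eV.
Need n² > 60.8/5.171 = 11.76, i.e. n > 3.429.
The smallest integer satisfying this is n = 4.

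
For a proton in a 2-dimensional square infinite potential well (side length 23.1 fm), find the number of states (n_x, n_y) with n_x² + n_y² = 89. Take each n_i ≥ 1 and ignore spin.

degeneracy = 2

The level has n_x² + n_y² = 89. The ordered positive-integer solutions are (5, 8), (8, 5).
That gives 2 states.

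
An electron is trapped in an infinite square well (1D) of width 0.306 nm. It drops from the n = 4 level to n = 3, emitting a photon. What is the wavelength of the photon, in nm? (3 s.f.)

λ = 44.1 nm

E_1 = h²/(8m_eL²) = 6.434×10^-19 J, so ΔE = (4² − 3²)E_1 = 4.504×10^-18 J.
λ = hc/ΔE = (6.626×10^-34·2.998×10^8)/4.504×10^-18 = 4.41×10^-8 m = 44.1 nm.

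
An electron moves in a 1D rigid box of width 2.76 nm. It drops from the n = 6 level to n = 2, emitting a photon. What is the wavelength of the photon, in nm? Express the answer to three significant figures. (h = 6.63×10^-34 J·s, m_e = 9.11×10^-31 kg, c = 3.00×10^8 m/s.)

E_1 = h²/(8m_eL²) = 7.918×10^-21 J, so ΔE = (6² − 2²)E_1 = 2.534×10^-19 J.
λ = hc/ΔE = (6.63×10^-34·3.00×10^8)/2.534×10^-19 = 7.85×10^-7 m = 785 nm.

λ = 785 nm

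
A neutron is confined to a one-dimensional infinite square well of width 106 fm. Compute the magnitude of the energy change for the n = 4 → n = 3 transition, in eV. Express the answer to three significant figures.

|ΔE| = 1.27×10^5 eV

E_1 = h²/(8m_nL²) = 2.916×10^-15 J.
|ΔE| = |4² − 3²|·E_1 = 7·2.916×10^-15 J = 2.041×10^-14 J = 1.27×10^5 eV.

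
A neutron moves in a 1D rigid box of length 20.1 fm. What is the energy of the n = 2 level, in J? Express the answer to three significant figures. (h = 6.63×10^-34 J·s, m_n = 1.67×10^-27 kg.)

For an infinite well E_n = n²h²/(8m_nL²), so E_1 = h²/(8m_nL²) = (6.63×10^-34)²/(8·1.67×10^-27·(2.01×10^-14 m)²) = 8.144×10^-14 J.
Then E_2 = 2²·E_1 = 4·8.144×10^-14 J = 3.26×10^-13 J.

E_2 = 3.26×10^-13 J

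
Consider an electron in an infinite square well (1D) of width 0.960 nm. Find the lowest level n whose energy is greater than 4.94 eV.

E_1 = h²/(8m_eL²) = 6.537×10^-20 J = 0.4081 eV.
Need n² > 4.94/0.4081 = 12.10, i.e. n > 3.479.
The smallest integer satisfying this is n = 4.

n = 4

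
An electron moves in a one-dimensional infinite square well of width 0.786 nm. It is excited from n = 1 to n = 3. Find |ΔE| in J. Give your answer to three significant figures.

E_1 = h²/(8m_eL²) = 9.752×10^-20 J.
|ΔE| = |1² − 3²|·E_1 = 8·9.752×10^-20 J = 7.80×10^-19 J.

|ΔE| = 7.80×10^-19 J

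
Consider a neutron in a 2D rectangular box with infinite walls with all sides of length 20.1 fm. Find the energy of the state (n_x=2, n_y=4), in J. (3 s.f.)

E = 1.62×10^-12 J

For a 2D rectangular well E = (h²/8m_n)·Σ n_i²/L_i² = (6.626×10^-34)²/(8·1.675×10^-27) · [2²/(20.1 fm)² + 4²/(20.1 fm)²].
Evaluating gives E = 1.62×10^-12 J.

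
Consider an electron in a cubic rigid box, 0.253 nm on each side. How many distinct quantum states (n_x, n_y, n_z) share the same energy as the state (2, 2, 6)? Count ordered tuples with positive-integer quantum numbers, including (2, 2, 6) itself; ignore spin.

The level has n_x² + n_y² + n_z² = 44. The ordered positive-integer solutions are (2, 2, 6), (2, 6, 2), (6, 2, 2).
That gives 3 states.

degeneracy = 3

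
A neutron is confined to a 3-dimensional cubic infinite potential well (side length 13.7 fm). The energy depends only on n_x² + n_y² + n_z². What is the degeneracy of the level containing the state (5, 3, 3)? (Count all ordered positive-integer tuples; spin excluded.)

degeneracy = 3

The level has n_x² + n_y² + n_z² = 43. The ordered positive-integer solutions are (3, 3, 5), (3, 5, 3), (5, 3, 3).
That gives 3 states.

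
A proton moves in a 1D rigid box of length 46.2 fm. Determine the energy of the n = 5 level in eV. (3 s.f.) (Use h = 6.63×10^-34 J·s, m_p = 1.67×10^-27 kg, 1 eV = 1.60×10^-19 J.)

E_5 = 2.41×10^6 eV

For an infinite well E_n = n²h²/(8m_pL²), so E_1 = h²/(8m_pL²) = (6.63×10^-34)²/(8·1.67×10^-27·(4.62×10^-14 m)²) = 1.541×10^-14 J.
Then E_5 = 5²·E_1 = 25·1.541×10^-14 J = 3.852×10^-13 J.
Converting, E_5 = 3.852×10^-13 J / (1.60×10^-19 J/eV) = 2.41×10^6 eV.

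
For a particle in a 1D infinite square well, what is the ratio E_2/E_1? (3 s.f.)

E_n ∝ n², so E_2/E_1 = 2²/1² = 4/1 = 4.00.

4.00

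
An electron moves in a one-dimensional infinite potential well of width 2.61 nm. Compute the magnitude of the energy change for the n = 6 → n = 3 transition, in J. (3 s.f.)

E_1 = h²/(8m_eL²) = 8.844×10^-21 J.
|ΔE| = |6² − 3²|·E_1 = 27·8.844×10^-21 J = 2.39×10^-19 J.

|ΔE| = 2.39×10^-19 J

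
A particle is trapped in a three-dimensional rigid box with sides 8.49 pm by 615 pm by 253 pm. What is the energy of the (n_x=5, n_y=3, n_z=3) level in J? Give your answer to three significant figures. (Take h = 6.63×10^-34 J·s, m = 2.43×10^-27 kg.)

E = 7.85×10^-18 J

For a 3D rectangular well E = (h²/8m)·Σ n_i²/L_i² = (6.63×10^-34)²/(8·2.43×10^-27) · [5²/(8.49 pm)² + 3²/(615 pm)² + 3²/(253 pm)²].
Evaluating gives E = 7.85×10^-18 J.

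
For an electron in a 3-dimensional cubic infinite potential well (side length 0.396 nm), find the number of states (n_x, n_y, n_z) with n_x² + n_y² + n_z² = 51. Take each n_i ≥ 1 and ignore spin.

The level has n_x² + n_y² + n_z² = 51. The ordered positive-integer solutions are (1, 1, 7), (1, 5, 5), (1, 7, 1), (5, 1, 5), (5, 5, 1), (7, 1, 1).
That gives 6 states.

degeneracy = 6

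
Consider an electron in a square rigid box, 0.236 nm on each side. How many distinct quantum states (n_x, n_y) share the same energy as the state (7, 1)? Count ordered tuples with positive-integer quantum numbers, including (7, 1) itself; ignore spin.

The level has n_x² + n_y² = 50. The ordered positive-integer solutions are (1, 7), (5, 5), (7, 1).
That gives 3 states.

degeneracy = 3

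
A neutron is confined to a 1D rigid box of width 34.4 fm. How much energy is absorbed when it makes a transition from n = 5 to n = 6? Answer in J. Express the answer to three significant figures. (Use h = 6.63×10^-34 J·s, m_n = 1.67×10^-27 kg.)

E_1 = h²/(8m_nL²) = 2.780×10^-14 J.
|ΔE| = |5² − 6²|·E_1 = 11·2.780×10^-14 J = 3.06×10^-13 J.

|ΔE| = 3.06×10^-13 J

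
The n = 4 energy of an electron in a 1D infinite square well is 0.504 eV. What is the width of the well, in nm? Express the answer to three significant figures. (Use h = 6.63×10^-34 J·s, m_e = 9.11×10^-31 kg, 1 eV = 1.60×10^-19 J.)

L = 3.46 nm

From E_n = n²h²/(8m_eL²), L = n·h/√(8m_eE_n).
E_4 = 0.504 eV = 8.064×10^-20 J, so L = 4·6.63×10^-34/√(8·9.11×10^-31·8.064×10^-20) = 3.46×10^-9 m = 3.46 nm.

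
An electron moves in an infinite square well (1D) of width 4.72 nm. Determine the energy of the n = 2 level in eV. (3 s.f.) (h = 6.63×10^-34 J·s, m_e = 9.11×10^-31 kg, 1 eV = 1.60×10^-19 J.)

E_2 = 0.0677 eV

For an infinite well E_n = n²h²/(8m_eL²), so E_1 = h²/(8m_eL²) = (6.63×10^-34)²/(8·9.11×10^-31·(4.72×10^-9 m)²) = 2.707×10^-21 J.
Then E_2 = 2²·E_1 = 4·2.707×10^-21 J = 1.083×10^-20 J.
Converting, E_2 = 1.083×10^-20 J / (1.60×10^-19 J/eV) = 0.0677 eV.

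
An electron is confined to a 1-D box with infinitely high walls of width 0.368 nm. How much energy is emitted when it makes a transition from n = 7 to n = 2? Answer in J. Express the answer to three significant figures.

E_1 = h²/(8m_eL²) = 4.449×10^-19 J.
|ΔE| = |7² − 2²|·E_1 = 45·4.449×10^-19 J = 2.00×10^-17 J.

|ΔE| = 2.00×10^-17 J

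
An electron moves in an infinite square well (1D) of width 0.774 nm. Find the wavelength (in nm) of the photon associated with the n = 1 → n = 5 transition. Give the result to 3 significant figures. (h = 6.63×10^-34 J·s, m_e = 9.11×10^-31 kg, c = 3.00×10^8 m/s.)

λ = 82.3 nm

E_1 = h²/(8m_eL²) = 1.007×10^-19 J, so ΔE = (5² − 1²)E_1 = 2.417×10^-18 J.
λ = hc/ΔE = (6.63×10^-34·3.00×10^8)/2.417×10^-18 = 8.23×10^-8 m = 82.3 nm.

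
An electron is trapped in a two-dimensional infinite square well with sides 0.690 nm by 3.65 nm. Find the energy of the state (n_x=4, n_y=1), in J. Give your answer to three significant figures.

E = 2.03×10^-18 J

For a 2D rectangular well E = (h²/8m_e)·Σ n_i²/L_i² = (6.626×10^-34)²/(8·9.109×10^-31) · [4²/(0.690 nm)² + 1²/(3.65 nm)²].
Evaluating gives E = 2.03×10^-18 J.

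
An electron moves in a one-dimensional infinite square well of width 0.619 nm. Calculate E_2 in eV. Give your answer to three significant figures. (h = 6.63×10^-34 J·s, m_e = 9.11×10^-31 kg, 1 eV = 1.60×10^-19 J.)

For an infinite well E_n = n²h²/(8m_eL²), so E_1 = h²/(8m_eL²) = (6.63×10^-34)²/(8·9.11×10^-31·(6.19×10^-10 m)²) = 1.574×10^-19 J.
Then E_2 = 2²·E_1 = 4·1.574×10^-19 J = 6.296×10^-19 J.
Converting, E_2 = 6.296×10^-19 J / (1.60×10^-19 J/eV) = 3.94 eV.

E_2 = 3.94 eV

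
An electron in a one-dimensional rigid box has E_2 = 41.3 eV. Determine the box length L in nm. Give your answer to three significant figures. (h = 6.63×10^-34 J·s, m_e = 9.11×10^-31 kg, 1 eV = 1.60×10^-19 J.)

From E_n = n²h²/(8m_eL²), L = n·h/√(8m_eE_n).
E_2 = 41.3 eV = 6.608×10^-18 J, so L = 2·6.63×10^-34/√(8·9.11×10^-31·6.608×10^-18) = 1.91×10^-10 m = 0.191 nm.

L = 0.191 nm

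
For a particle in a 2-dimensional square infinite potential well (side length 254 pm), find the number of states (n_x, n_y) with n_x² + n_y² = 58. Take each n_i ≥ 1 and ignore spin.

degeneracy = 2

The level has n_x² + n_y² = 58. The ordered positive-integer solutions are (3, 7), (7, 3).
That gives 2 states.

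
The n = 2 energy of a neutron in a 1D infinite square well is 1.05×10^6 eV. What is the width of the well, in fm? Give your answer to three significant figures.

L = 27.9 fm

From E_n = n²h²/(8m_nL²), L = n·h/√(8m_nE_n).
E_2 = 1.05×10^6 eV = 1.682×10^-13 J, so L = 2·6.626×10^-34/√(8·1.675×10^-27·1.682×10^-13) = 2.79×10^-14 m = 27.9 fm.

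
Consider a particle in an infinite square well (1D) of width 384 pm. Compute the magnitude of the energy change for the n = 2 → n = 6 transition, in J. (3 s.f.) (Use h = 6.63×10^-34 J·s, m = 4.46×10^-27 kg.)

|ΔE| = 2.67×10^-21 J

E_1 = h²/(8mL²) = 8.355×10^-23 J.
|ΔE| = |2² − 6²|·E_1 = 32·8.355×10^-23 J = 2.67×10^-21 J.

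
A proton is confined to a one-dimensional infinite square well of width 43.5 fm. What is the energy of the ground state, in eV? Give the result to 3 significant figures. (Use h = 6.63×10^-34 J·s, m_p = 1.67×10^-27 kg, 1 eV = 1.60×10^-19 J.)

For an infinite well E_n = n²h²/(8m_pL²), so E_1 = h²/(8m_pL²) = (6.63×10^-34)²/(8·1.67×10^-27·(4.35×10^-14 m)²) = 1.739×10^-14 J.
Converting, E_1 = 1.739×10^-14 J / (1.60×10^-19 J/eV) = 1.09×10^5 eV.

E_1 = 1.09×10^5 eV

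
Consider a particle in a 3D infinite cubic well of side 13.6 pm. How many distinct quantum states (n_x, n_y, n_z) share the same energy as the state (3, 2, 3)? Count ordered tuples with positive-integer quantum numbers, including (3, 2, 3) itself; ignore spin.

The level has n_x² + n_y² + n_z² = 22. The ordered positive-integer solutions are (2, 3, 3), (3, 2, 3), (3, 3, 2).
That gives 3 states.

degeneracy = 3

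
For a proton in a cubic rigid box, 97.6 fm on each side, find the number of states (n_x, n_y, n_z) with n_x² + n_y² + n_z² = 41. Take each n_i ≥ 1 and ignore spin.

degeneracy = 9

The level has n_x² + n_y² + n_z² = 41. The ordered positive-integer solutions are (1, 2, 6), (1, 6, 2), (2, 1, 6), (2, 6, 1), (3, 4, 4), (4, 3, 4), (4, 4, 3), (6, 1, 2), (6, 2, 1).
That gives 9 states.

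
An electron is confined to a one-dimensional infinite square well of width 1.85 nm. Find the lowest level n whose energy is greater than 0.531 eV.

n = 3

E_1 = h²/(8m_eL²) = 1.760×10^-20 J = 0.1099 eV.
Need n² > 0.531/0.1099 = 4.832, i.e. n > 2.198.
The smallest integer satisfying this is n = 3.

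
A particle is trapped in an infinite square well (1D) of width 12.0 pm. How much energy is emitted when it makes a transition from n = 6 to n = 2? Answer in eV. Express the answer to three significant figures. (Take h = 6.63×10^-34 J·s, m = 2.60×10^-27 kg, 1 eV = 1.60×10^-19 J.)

E_1 = h²/(8mL²) = 1.468×10^-19 J.
|ΔE| = |6² − 2²|·E_1 = 32·1.468×10^-19 J = 4.698×10^-18 J = 29.4 eV.

|ΔE| = 29.4 eV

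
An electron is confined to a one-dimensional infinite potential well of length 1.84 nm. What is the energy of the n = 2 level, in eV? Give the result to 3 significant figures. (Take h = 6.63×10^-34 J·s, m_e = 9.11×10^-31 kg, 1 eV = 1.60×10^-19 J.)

E_2 = 0.445 eV

For an infinite well E_n = n²h²/(8m_eL²), so E_1 = h²/(8m_eL²) = (6.63×10^-34)²/(8·9.11×10^-31·(1.84×10^-9 m)²) = 1.781×10^-20 J.
Then E_2 = 2²·E_1 = 4·1.781×10^-20 J = 7.124×10^-20 J.
Converting, E_2 = 7.124×10^-20 J / (1.60×10^-19 J/eV) = 0.445 eV.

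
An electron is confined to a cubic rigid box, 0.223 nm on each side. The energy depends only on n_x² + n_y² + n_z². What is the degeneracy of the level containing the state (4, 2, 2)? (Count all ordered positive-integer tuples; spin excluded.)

The level has n_x² + n_y² + n_z² = 24. The ordered positive-integer solutions are (2, 2, 4), (2, 4, 2), (4, 2, 2).
That gives 3 states.

degeneracy = 3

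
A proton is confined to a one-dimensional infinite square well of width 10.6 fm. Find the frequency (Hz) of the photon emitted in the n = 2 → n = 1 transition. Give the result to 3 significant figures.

E_1 = h²/(8m_pL²) = 2.919×10^-13 J and ΔE = (2² − 1²)E_1 = 8.757×10^-13 J.
f = ΔE/h = 8.757×10^-13/6.626×10^-34 = 1.32×10^21 Hz.

f = 1.32×10^21 Hz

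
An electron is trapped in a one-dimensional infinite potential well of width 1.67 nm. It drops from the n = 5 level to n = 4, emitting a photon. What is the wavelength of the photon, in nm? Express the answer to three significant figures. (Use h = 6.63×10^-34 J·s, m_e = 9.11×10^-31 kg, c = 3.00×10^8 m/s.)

E_1 = h²/(8m_eL²) = 2.163×10^-20 J, so ΔE = (5² − 4²)E_1 = 1.947×10^-19 J.
λ = hc/ΔE = (6.63×10^-34·3.00×10^8)/1.947×10^-19 = 1.02×10^-6 m = 1.02×10^3 nm.

λ = 1.02×10^3 nm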